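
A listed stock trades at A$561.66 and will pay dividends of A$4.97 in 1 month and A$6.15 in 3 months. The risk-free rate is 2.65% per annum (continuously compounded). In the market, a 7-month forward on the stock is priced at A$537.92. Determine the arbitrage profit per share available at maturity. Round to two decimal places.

PV(dividends) I = 4.97·e^(−0.0265·1/12) + 6.15·e^(−0.0265·3/12) = 11.0684
Fair forward F* = (S − I)·e^(rT) = (561.66 − 11.0684)·e^0.015458 = 550.5916 × 1.015578 = 559.1687
Market A$537.92 < fair 559.1687: forward underpriced → reverse cash-and-carry (short the stock, invest proceeds at r, pay the dividends, go long the forward).
Profit at T = |F_mkt − F*| = |537.92 − 559.1687| = A$21.25 per share

A$21.25 per share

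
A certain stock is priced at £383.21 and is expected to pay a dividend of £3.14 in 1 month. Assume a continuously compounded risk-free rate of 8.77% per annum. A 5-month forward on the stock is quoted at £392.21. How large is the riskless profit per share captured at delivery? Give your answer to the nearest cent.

£2.03 per share

PV(dividends) I = 3.14·e^(−0.0877·1/12) = 3.1171
Fair forward F* = (S − I)·e^(rT) = (383.21 − 3.1171)·e^0.036542 = 380.0929 × 1.037218 = 394.2392
Market £392.21 < fair 394.2392: forward underpriced → reverse cash-and-carry (short the stock, invest proceeds at r, pay the dividends, go long the forward).
Profit at T = |F_mkt − F*| = |392.21 − 394.2392| = £2.03 per share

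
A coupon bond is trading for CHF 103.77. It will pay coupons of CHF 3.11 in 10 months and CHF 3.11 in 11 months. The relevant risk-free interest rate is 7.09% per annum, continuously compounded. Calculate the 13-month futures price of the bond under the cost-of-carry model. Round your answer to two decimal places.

CHF 105.74

PV(coupons) I = 3.11·e^(−0.0709·10/12) + 3.11·e^(−0.0709·11/12)
I = 2.9316 + 2.9143 = 5.8459
F = (S − I)·e^(rT) = (103.77 − 5.8459) · e^(0.0709·13/12)
= 97.9241 · e^0.076808 = 97.9241 × 1.079835 = CHF 105.74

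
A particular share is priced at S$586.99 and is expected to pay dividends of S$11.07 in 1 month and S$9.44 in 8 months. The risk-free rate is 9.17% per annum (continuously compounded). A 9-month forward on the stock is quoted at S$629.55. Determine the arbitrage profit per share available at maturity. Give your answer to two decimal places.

PV(dividends) I = 11.07·e^(−0.0917·1/12) + 9.44·e^(−0.0917·8/12) = 19.8659
Fair forward F* = (S − I)·e^(rT) = (586.99 − 19.8659)·e^0.068775 = 567.1241 × 1.071195 = 607.5005
Market S$629.55 > fair 607.5005: forward overpriced → cash-and-carry (borrow at r, buy the stock and collect the dividends, short the forward).
Profit at T = |F_mkt − F*| = |629.55 − 607.5005| = S$22.05 per share

S$22.05 per share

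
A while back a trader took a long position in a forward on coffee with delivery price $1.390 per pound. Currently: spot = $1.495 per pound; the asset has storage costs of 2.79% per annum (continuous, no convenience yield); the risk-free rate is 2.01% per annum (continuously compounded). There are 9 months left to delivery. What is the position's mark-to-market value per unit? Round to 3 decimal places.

Current fair forward for the remaining 9 months: F = S·e^((r + u)·T), (r + u) = 0.0201 + 0.0279 = 0.0480
F = 1.495 · e^(0.0480 × 9/12) = 1.495 × 1.036656 = 1.5498
Value of long forward = (F − K)·e^(−rT) = (1.5498 − 1.390) · e^(−0.0201·9/12)
= 0.1598 × 0.985038 = 0.157

$0.157 per pound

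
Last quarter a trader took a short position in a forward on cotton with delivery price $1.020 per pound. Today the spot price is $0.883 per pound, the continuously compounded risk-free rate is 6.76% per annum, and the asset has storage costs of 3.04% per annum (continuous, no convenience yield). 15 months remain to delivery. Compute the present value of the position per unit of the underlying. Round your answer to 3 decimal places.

Current fair forward for the remaining 15 months: F = S·e^((r + u)·T), (r + u) = 0.0676 + 0.0304 = 0.0980
F = 0.883 · e^(0.0980 × 15/12) = 0.883 × 1.130319 = 0.9981
Value of long forward = (F − K)·e^(−rT) = (0.9981 − 1.020) · e^(−0.0676·15/12)
= -0.0219 × 0.918972 = -0.020
Short position value = −(long value) = $0.020

$0.020 per pound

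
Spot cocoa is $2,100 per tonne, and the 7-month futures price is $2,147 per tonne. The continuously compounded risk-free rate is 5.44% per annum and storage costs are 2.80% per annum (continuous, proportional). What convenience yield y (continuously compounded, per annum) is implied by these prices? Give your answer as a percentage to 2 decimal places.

F = S·e^((r+u−y)T) ⇒ (r+u−y) = ln(F/S)/T
ln(2147/2100) = 0.022134; /T ⇒ 0.037944
y = r + u − ln(F/S)/T = 0.0544 + 0.0280 − 0.037944 = 0.044456
y = 4.45%

4.45%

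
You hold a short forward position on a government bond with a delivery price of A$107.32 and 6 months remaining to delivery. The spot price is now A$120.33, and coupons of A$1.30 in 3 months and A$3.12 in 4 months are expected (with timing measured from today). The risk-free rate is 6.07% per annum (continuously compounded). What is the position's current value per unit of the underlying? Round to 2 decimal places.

-A$11.88

PV(remaining coupons) I = 1.30·e^(−0.0607·3/12) + 3.12·e^(−0.0607·4/12) = 4.3379
Current forward F = (S − I)·e^(rT) = (120.33 − 4.3379)·e^(0.0607·6/12) = 115.9921 × 1.030815 = 119.5664
Value (long) = (F − K)·e^(−rT) = (119.5664 − 107.32) × 0.970106 = 11.8803
Short position value = −(long value) = -A$11.88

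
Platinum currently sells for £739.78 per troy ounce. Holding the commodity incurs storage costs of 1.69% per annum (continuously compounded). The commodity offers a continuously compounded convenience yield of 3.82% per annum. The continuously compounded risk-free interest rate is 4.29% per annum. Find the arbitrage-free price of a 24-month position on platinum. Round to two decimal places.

Net carry = r + u − y = 0.0429 + 0.0169 − 0.0382 = 0.0216
F = S·e^((r+u−y)T) = 739.78 · e^(0.0216 × 24/12) = 739.78 · e^0.043200
= 739.78 × 1.044147 = £772.44 per troy ounce

£772.44 per troy ounce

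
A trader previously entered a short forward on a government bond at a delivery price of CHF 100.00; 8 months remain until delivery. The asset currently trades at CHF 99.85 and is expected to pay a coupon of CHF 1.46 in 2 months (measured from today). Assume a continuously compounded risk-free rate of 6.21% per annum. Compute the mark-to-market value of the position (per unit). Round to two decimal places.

-CHF 2.46

PV(remaining coupons) I = 1.46·e^(−0.0621·2/12) = 1.4450
Current forward F = (S − I)·e^(rT) = (99.85 − 1.4450)·e^(0.0621·8/12) = 98.4050 × 1.042269 = 102.5645
Value (long) = (F − K)·e^(−rT) = (102.5645 − 100.00) × 0.959445 = 2.4605
Short position value = −(long value) = -CHF 2.46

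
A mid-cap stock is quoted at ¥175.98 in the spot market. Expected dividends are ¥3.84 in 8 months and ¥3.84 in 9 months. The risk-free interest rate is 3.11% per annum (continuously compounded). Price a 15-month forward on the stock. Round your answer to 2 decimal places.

PV(dividends) I = 3.84·e^(−0.0311·8/12) + 3.84·e^(−0.0311·9/12)
I = 3.7612 + 3.7515 = 7.5127
F = (S − I)·e^(rT) = (175.98 − 7.5127) · e^(0.0311·15/12)
= 168.4673 · e^0.038875 = 168.4673 × 1.039641 = ¥175.15

¥175.15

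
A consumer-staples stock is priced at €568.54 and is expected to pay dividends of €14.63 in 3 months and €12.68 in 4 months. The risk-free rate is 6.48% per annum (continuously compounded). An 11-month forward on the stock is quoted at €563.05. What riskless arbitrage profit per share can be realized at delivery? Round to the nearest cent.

PV(dividends) I = 14.63·e^(−0.0648·3/12) + 12.68·e^(−0.0648·4/12) = 26.8040
Fair forward F* = (S − I)·e^(rT) = (568.54 − 26.8040)·e^0.059400 = 541.7360 × 1.061200 = 574.8902
Market €563.05 < fair 574.8902: forward underpriced → reverse cash-and-carry (short the stock, invest proceeds at r, pay the dividends, go long the forward).
Profit at T = |F_mkt − F*| = |563.05 − 574.8902| = €11.84 per share

€11.84 per share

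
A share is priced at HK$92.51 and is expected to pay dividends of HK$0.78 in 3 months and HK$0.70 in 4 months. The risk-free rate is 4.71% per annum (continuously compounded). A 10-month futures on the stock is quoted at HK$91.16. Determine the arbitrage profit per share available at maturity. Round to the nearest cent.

HK$3.53 per share

PV(dividends) I = 0.78·e^(−0.0471·3/12) + 0.70·e^(−0.0471·4/12) = 1.4600
Fair futures F* = (S − I)·e^(rT) = (92.51 − 1.4600)·e^0.039250 = 91.0500 × 1.040030 = 94.6947
Market HK$91.16 < fair 94.6947: forward underpriced → reverse cash-and-carry (short the stock, invest proceeds at r, pay the dividends, go long the forward).
Profit at T = |F_mkt − F*| = |91.16 − 94.6947| = HK$3.53 per share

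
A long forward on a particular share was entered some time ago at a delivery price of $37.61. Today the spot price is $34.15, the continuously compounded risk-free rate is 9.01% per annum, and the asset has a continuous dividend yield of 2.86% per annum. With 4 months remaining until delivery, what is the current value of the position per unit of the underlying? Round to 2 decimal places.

Current fair forward for the remaining 4 months: F = S·e^((r − q)·T), (r − q) = 0.0901 − 0.0286 = 0.0615
F = 34.15 · e^(0.0615 × 4/12) = 34.15 × 1.020712 = 34.8573
Value of long forward = (F − K)·e^(−rT) = (34.8573 − 37.61) · e^(−0.0901·4/12)
= -2.7527 × 0.970413 = -2.67

-$2.67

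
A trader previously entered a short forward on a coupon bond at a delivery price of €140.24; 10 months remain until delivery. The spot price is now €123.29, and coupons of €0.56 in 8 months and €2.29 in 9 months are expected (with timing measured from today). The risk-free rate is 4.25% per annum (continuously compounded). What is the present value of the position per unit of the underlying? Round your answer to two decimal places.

€14.83

PV(remaining coupons) I = 0.56·e^(−0.0425·8/12) + 2.29·e^(−0.0425·9/12) = 2.7625
Current forward F = (S − I)·e^(rT) = (123.29 − 2.7625)·e^(0.0425·10/12) = 120.5275 × 1.036051 = 124.8726
Value (long) = (F − K)·e^(−rT) = (124.8726 − 140.24) × 0.965203 = -14.8327
Short position value = −(long value) = €14.83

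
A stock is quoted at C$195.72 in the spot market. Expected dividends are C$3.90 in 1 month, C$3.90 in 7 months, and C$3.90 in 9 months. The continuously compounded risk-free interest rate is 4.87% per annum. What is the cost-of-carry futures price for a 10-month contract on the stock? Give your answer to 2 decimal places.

C$191.92

PV(dividends) I = 3.90·e^(−0.0487·1/12) + 3.90·e^(−0.0487·7/12) + 3.90·e^(−0.0487·9/12)
I = 3.8842 + 3.7908 + 3.7601 = 11.4351
F = (S − I)·e^(rT) = (195.72 − 11.4351) · e^(0.0487·10/12)
= 184.2849 · e^0.040583 = 184.2849 × 1.041418 = C$191.92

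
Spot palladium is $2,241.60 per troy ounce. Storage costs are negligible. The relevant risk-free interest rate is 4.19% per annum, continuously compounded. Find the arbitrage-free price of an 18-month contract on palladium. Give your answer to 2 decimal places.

F = S·e^(rT) = 2241.60 · e^(0.0419 × 18/12) = 2241.60 · e^0.06285000
= 2241.60 × 1.06486710 = $2,387.01 per troy ounce

$2,387.01 per troy ounce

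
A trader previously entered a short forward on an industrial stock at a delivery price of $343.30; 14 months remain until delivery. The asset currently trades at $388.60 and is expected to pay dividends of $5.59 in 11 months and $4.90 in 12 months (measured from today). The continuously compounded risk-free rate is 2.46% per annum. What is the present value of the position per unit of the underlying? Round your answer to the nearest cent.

PV(remaining dividends) I = 5.59·e^(−0.0246·11/12) + 4.90·e^(−0.0246·12/12) = 10.2463
Current forward F = (S − I)·e^(rT) = (388.60 − 10.2463)·e^(0.0246·14/12) = 378.3537 × 1.029116 = 389.3698
Value (long) = (F − K)·e^(−rT) = (389.3698 − 343.30) × 0.971708 = 44.7664
Short position value = −(long value) = -$44.77

-$44.77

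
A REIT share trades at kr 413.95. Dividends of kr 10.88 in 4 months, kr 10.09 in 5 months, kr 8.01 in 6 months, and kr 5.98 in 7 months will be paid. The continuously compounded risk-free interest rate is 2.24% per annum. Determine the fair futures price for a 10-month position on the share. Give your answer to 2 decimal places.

kr 386.48

PV(dividends) I = 10.88·e^(−0.0224·4/12) + 10.09·e^(−0.0224·5/12) + 8.01·e^(−0.0224·6/12) + 5.98·e^(−0.0224·7/12)
I = 10.7991 + 9.9963 + 7.9208 + 5.9024 = 34.6186
F = (S − I)·e^(rT) = (413.95 − 34.6186) · e^(0.0224·10/12)
= 379.3314 · e^0.018667 = 379.3314 × 1.018842 = kr 386.48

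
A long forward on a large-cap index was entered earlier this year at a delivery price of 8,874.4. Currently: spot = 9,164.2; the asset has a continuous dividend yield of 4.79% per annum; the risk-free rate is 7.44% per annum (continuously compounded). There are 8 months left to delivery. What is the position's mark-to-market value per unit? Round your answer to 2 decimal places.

431.21

Current fair forward for the remaining 8 months: F = S·e^((r − q)·T), (r − q) = 0.0744 − 0.0479 = 0.0265
F = 9164.2 · e^(0.0265 × 8/12) = 9164.2 × 1.01782365 = 9327.5395
Value of long forward = (F − K)·e^(−rT) = (9327.5395 − 8874.4) · e^(−0.0744·8/12)
= 453.1395 × 0.95160999 = 431.21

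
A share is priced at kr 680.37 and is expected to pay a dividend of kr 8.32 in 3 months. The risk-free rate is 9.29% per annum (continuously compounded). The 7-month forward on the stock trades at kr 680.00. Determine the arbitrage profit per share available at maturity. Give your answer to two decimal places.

PV(dividends) I = 8.32·e^(−0.0929·3/12) = 8.1290
Fair forward F* = (S − I)·e^(rT) = (680.37 − 8.1290)·e^0.054192 = 672.2410 × 1.055687 = 709.6761
Market kr 680.00 < fair 709.6761: forward underpriced → reverse cash-and-carry (short the stock, invest proceeds at r, pay the dividends, go long the forward).
Profit at T = |F_mkt − F*| = |680.00 − 709.6761| = kr 29.68 per share

kr 29.68 per share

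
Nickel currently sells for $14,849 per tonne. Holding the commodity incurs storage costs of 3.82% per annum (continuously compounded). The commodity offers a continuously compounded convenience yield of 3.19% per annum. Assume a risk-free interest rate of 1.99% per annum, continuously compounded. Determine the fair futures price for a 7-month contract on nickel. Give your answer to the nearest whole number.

$15,078 per tonne

Net carry = r + u − y = 0.0199 + 0.0382 − 0.0319 = 0.0262
F = S·e^((r+u−y)T) = 14849 · e^(0.0262 × 7/12) = 14849 · e^0.015283
= 14849 × 1.015400 = $15,078 per tonne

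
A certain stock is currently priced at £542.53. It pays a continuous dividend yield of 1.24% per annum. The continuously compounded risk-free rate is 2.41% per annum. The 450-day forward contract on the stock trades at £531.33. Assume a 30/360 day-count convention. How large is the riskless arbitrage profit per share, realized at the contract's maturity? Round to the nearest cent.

£19.19 per share

Fair forward: F* = S·e^(carry·T), with carry = (r − q) = 0.0241 − 0.0124 = 0.0117
F* = 542.53 · e^(0.0117 × 450/360) = 542.53 · e^0.014625 = 542.53 × 1.014732 = £550.5226
Market £531.33 < fair £550.5226: forward underpriced → reverse cash-and-carry (short spot, go long the forward).
At maturity, profit = |F_mkt − F*| = |531.33 − 550.5226| = £19.19 per share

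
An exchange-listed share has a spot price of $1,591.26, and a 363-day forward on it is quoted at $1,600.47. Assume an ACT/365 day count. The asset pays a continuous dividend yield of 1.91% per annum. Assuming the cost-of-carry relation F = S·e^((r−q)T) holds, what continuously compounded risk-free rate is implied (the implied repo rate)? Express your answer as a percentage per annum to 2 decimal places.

2.49%

From F = S·e^((r−q)T): (r − q) = ln(F/S)/T
ln(1600.47/1591.26) = ln(1.005788) = 0.005771
(r − q) = 0.005771 / (363/365) = 0.005803
r = ln(F/S)/T + q = 0.005803 + 0.0191 = 0.024903
r = 2.49%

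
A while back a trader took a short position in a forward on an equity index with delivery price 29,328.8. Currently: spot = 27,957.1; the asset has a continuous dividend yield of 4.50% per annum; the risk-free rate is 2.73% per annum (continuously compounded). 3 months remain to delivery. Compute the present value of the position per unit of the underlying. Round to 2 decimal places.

Current fair forward for the remaining 3 months: F = S·e^((r − q)·T), (r − q) = 0.0273 − 0.0450 = -0.0177
F = 27957.1 · e^(-0.0177 × 3/12) = 27957.1 × 0.99558478 = 27833.6633
Value of long forward = (F − K)·e^(−rT) = (27833.6633 − 29328.8) · e^(−0.0273·3/12)
= -1495.1367 × 0.99319824 = -1484.97
Short position value = −(long value) = 1484.97

1484.97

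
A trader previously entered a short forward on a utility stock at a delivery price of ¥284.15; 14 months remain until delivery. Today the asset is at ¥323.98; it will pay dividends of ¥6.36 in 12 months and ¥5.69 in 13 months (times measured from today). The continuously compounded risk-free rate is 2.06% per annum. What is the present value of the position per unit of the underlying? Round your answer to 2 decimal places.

-¥34.78

PV(remaining dividends) I = 6.36·e^(−0.0206·12/12) + 5.69·e^(−0.0206·13/12) = 11.7947
Current forward F = (S − I)·e^(rT) = (323.98 − 11.7947)·e^(0.0206·14/12) = 312.1853 × 1.024324 = 319.7789
Value (long) = (F − K)·e^(−rT) = (319.7789 − 284.15) × 0.976253 = 34.7828
Short position value = −(long value) = -¥34.78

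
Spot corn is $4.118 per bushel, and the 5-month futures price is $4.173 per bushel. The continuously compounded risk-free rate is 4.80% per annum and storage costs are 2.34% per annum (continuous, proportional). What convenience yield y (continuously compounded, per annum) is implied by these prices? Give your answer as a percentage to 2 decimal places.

3.96%

F = S·e^((r+u−y)T) ⇒ (r+u−y) = ln(F/S)/T
ln(4.173/4.118) = 0.013268; /T ⇒ 0.031843
y = r + u − ln(F/S)/T = 0.0480 + 0.0234 − 0.031843 = 0.039557
y = 3.96%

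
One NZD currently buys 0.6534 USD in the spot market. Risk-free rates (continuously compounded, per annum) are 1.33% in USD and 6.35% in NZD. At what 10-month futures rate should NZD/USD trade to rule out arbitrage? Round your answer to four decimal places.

F = S·e^((r_USD − r_NZD)T) = 0.6534 · e^((0.0133 − 0.0635) × 10/12)
= 0.6534 · e^-0.041833 = 0.6534 × 0.959030
F = 0.6266 USD per NZD

0.6266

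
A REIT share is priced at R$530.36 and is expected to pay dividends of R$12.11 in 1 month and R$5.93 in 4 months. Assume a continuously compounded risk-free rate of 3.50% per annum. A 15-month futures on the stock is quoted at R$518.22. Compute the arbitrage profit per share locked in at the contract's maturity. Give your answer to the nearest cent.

R$17.12 per share

PV(dividends) I = 12.11·e^(−0.0350·1/12) + 5.93·e^(−0.0350·4/12) = 17.9359
Fair futures F* = (S − I)·e^(rT) = (530.36 − 17.9359)·e^0.043750 = 512.4241 × 1.044721 = 535.3402
Market R$518.22 < fair 535.3402: forward underpriced → reverse cash-and-carry (short the stock, invest proceeds at r, pay the dividends, go long the forward).
Profit at T = |F_mkt − F*| = |518.22 − 535.3402| = R$17.12 per share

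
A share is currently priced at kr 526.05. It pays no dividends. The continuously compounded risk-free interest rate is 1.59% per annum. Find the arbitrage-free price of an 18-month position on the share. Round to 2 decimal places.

F = S·e^(rT) = 526.05 · e^(0.0159 × 18/12)
= 526.05 · e^0.023850 = 526.05 × 1.024137
F = kr 538.75

kr 538.75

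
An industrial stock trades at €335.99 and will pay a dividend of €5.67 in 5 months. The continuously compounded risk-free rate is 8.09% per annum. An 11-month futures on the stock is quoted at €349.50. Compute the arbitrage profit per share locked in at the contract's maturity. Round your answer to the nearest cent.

€6.45 per share

PV(dividends) I = 5.67·e^(−0.0809·5/12) = 5.4821
Fair futures F* = (S − I)·e^(rT) = (335.99 − 5.4821)·e^0.074158 = 330.5079 × 1.076977 = 355.9494
Market €349.50 < fair 355.9494: forward underpriced → reverse cash-and-carry (short the stock, invest proceeds at r, pay the dividends, go long the forward).
Profit at T = |F_mkt − F*| = |349.50 − 355.9494| = €6.45 per share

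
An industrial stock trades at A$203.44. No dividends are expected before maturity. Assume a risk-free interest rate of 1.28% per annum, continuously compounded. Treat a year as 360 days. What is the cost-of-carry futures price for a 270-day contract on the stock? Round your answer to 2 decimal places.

F = S·e^(rT) = 203.44 · e^(0.0128 × 270/360)
= 203.44 · e^0.009600 = 203.44 × 1.009646
F = A$205.40

A$205.40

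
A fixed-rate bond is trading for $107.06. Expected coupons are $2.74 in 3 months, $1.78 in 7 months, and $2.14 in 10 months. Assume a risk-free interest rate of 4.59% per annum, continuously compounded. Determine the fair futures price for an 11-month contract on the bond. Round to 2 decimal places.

PV(coupons) I = 2.74·e^(−0.0459·3/12) + 1.78·e^(−0.0459·7/12) + 2.14·e^(−0.0459·10/12)
I = 2.7087 + 1.7330 + 2.0597 = 6.5014
F = (S − I)·e^(rT) = (107.06 − 6.5014) · e^(0.0459·11/12)
= 100.5586 · e^0.042075 = 100.5586 × 1.042973 = $104.88

$104.88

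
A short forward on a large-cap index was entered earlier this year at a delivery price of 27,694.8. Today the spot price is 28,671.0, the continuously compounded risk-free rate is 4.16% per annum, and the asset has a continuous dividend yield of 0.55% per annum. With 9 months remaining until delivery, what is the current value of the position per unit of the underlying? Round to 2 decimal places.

Current fair forward for the remaining 9 months: F = S·e^((r − q)·T), (r − q) = 0.0416 − 0.0055 = 0.0361
F = 28671.0 · e^(0.0361 × 9/12) = 28671.0 × 1.02744486 = 29457.8716
Value of long forward = (F − K)·e^(−rT) = (29457.8716 − 27694.8) · e^(−0.0416·9/12)
= 1763.0716 × 0.96928170 = 1708.91
Short position value = −(long value) = -1708.91

-1708.91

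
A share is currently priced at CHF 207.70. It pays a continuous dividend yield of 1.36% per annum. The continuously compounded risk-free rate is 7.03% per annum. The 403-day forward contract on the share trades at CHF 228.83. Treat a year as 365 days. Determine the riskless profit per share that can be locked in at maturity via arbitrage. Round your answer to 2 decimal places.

Fair forward: F* = S·e^(carry·T), with carry = (r − q) = 0.0703 − 0.0136 = 0.0567
F* = 207.70 · e^(0.0567 × 403/365) = 207.70 · e^0.062603 = 207.70 × 1.064604 = CHF 221.1183
Market CHF 228.83 > fair CHF 221.1183: forward overpriced → cash-and-carry (buy spot, short the forward).
At maturity, profit = |F_mkt − F*| = |228.83 − 221.1183| = CHF 7.71 per share

CHF 7.71 per share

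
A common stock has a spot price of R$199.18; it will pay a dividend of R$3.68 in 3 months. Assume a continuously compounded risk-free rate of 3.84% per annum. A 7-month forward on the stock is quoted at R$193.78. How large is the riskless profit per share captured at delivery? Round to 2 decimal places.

PV(dividends) I = 3.68·e^(−0.0384·3/12) = 3.6448
Fair forward F* = (S − I)·e^(rT) = (199.18 − 3.6448)·e^0.022400 = 195.5352 × 1.022653 = 199.9647
Market R$193.78 < fair 199.9647: forward underpriced → reverse cash-and-carry (short the stock, invest proceeds at r, pay the dividends, go long the forward).
Profit at T = |F_mkt − F*| = |193.78 − 199.9647| = R$6.18 per share

R$6.18 per share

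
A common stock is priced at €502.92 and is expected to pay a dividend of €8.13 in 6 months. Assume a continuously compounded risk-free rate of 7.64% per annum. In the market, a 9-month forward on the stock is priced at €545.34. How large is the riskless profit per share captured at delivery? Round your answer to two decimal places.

€21.05 per share

PV(dividends) I = 8.13·e^(−0.0764·6/12) = 7.8253
Fair forward F* = (S − I)·e^(rT) = (502.92 − 7.8253)·e^0.057300 = 495.0947 × 1.058973 = 524.2919
Market €545.34 > fair 524.2919: forward overpriced → cash-and-carry (borrow at r, buy the stock and collect the dividends, short the forward).
Profit at T = |F_mkt − F*| = |545.34 − 524.2919| = €21.05 per share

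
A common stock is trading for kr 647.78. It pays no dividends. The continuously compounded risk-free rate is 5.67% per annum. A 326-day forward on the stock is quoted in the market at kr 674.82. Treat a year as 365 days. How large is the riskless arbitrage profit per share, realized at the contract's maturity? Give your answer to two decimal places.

Fair forward: F* = S·e^(carry·T), with carry = r = 0.0567
F* = 647.78 · e^(0.0567 × 326/365) = 647.78 · e^0.050642 = 647.78 × 1.051946 = kr 681.4296
Market kr 674.82 < fair kr 681.4296: forward underpriced → reverse cash-and-carry (short spot, go long the forward).
At maturity, profit = |F_mkt − F*| = |674.82 − 681.4296| = kr 6.61 per share

kr 6.61 per share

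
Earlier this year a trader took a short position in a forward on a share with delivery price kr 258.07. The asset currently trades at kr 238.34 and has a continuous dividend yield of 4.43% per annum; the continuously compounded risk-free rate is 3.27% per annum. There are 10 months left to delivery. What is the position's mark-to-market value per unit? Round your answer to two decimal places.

kr 21.43

Current fair forward for the remaining 10 months: F = S·e^((r − q)·T), (r − q) = 0.0327 − 0.0443 = -0.0116
F = 238.34 · e^(-0.0116 × 10/12) = 238.34 × 0.990380 = 236.0472
Value of long forward = (F − K)·e^(−rT) = (236.0472 − 258.07) · e^(−0.0327·10/12)
= -22.0228 × 0.973118 = -21.43
Short position value = −(long value) = kr 21.43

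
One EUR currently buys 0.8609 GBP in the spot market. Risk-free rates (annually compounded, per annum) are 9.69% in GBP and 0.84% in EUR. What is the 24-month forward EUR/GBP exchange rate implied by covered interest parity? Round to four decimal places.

By covered interest parity, F = S · (1+r_GBP)^T / (1+r_EUR)^T
= 0.8609 × 1.203190 / 1.016871 = 0.8609 × 1.183228
F = 1.0186 GBP per EUR

1.0186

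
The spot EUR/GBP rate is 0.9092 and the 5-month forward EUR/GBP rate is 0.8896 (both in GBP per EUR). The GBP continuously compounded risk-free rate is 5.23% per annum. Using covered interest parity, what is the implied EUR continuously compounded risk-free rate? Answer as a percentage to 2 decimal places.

10.46%

F = S·e^((r_GBP − r_EUR)T) ⇒ r_EUR = r_GBP − ln(F/S)/T
ln(0.8896/0.9092) = -0.021793; /(5/12) = -0.052303
r_EUR = 0.0523 + 0.052303 = 0.104603
r_EUR = 10.46%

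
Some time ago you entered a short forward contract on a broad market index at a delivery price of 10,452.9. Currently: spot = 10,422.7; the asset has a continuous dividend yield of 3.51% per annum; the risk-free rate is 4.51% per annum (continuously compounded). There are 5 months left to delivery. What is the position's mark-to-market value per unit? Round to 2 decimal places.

Current fair forward for the remaining 5 months: F = S·e^((r − q)·T), (r − q) = 0.0451 − 0.0351 = 0.0100
F = 10422.7 · e^(0.0100 × 5/12) = 10422.7 × 1.00417536 = 10466.2185
Value of long forward = (F − K)·e^(−rT) = (10466.2185 − 10452.9) · e^(−0.0451·5/12)
= 13.3185 × 0.98138380 = 13.07
Short position value = −(long value) = -13.07

-13.07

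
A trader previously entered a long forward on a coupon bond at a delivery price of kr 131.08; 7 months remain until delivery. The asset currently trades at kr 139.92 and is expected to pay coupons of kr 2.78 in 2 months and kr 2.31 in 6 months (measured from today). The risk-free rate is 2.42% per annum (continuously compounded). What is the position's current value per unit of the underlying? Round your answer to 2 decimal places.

PV(remaining coupons) I = 2.78·e^(−0.0242·2/12) + 2.31·e^(−0.0242·6/12) = 5.0510
Current forward F = (S − I)·e^(rT) = (139.92 − 5.0510)·e^(0.0242·7/12) = 134.8690 × 1.014217 = 136.7864
Value (long) = (F − K)·e^(−rT) = (136.7864 − 131.08) × 0.985983 = 5.6264
Value = kr 5.63

kr 5.63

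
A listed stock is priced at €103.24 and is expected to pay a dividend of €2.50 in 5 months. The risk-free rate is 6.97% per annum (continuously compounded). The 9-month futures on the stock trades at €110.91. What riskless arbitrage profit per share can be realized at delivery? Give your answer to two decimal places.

PV(dividends) I = 2.50·e^(−0.0697·5/12) = 2.4284
Fair futures F* = (S − I)·e^(rT) = (103.24 − 2.4284)·e^0.052275 = 100.8116 × 1.053665 = 106.2217
Market €110.91 > fair 106.2217: forward overpriced → cash-and-carry (borrow at r, buy the stock and collect the dividends, short the forward).
Profit at T = |F_mkt − F*| = |110.91 − 106.2217| = €4.69 per share

€4.69 per share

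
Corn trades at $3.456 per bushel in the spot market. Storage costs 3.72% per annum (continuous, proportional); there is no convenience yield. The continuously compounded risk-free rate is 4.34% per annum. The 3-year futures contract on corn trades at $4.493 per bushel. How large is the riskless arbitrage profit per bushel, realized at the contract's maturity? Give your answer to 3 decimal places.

$0.092 per bushel

Fair futures: F* = S·e^(carry·T), with carry = (r + u) = 0.0434 + 0.0372 = 0.0806
F* = 3.456 · e^(0.0806 × 3) = 3.456 · e^0.241800 = 3.456 × 1.273539 = $4.4014
Market $4.493 > fair $4.4014: forward overpriced → cash-and-carry (buy spot, short the forward).
At maturity, profit = |F_mkt − F*| = |4.493 − 4.4014| = $0.092 per bushel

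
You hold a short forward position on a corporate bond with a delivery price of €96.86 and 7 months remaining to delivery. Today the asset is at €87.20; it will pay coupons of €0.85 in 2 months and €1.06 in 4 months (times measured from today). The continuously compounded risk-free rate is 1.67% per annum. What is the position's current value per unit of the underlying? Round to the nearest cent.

PV(remaining coupons) I = 0.85·e^(−0.0167·2/12) + 1.06·e^(−0.0167·4/12) = 1.9018
Current forward F = (S − I)·e^(rT) = (87.20 − 1.9018)·e^(0.0167·7/12) = 85.2982 × 1.009789 = 86.1332
Value (long) = (F − K)·e^(−rT) = (86.1332 − 96.86) × 0.990306 = -10.6228
Short position value = −(long value) = €10.62

€10.62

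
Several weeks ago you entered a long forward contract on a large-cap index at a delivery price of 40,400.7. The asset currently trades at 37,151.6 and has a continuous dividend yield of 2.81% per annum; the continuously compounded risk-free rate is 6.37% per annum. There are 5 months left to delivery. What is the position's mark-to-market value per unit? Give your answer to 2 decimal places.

-2623.35

Current fair forward for the remaining 5 months: F = S·e^((r − q)·T), (r − q) = 0.0637 − 0.0281 = 0.0356
F = 37151.6 · e^(0.0356 × 5/12) = 37151.6 × 1.01494389 = 37706.7894
Value of long forward = (F − K)·e^(−rT) = (37706.7894 − 40400.7) · e^(−0.0637·5/12)
= -2693.9106 × 0.97380747 = -2623.35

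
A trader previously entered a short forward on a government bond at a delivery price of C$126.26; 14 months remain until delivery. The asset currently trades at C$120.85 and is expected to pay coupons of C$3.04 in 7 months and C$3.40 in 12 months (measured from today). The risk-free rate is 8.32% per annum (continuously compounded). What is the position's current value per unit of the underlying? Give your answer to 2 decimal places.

PV(remaining coupons) I = 3.04·e^(−0.0832·7/12) + 3.40·e^(−0.0832·12/12) = 6.0245
Current forward F = (S − I)·e^(rT) = (120.85 − 6.0245)·e^(0.0832·14/12) = 114.8255 × 1.101934 = 126.5301
Value (long) = (F − K)·e^(−rT) = (126.5301 − 126.26) × 0.907496 = 0.2451
Short position value = −(long value) = -C$0.25

-C$0.25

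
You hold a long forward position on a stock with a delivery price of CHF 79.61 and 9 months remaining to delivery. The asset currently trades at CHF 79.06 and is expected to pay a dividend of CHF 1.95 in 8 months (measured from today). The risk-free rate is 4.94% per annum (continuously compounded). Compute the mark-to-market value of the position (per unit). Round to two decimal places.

CHF 0.46

PV(remaining dividends) I = 1.95·e^(−0.0494·8/12) = 1.8868
Current forward F = (S − I)·e^(rT) = (79.06 − 1.8868)·e^(0.0494·9/12) = 77.1732 × 1.037745 = 80.0861
Value (long) = (F − K)·e^(−rT) = (80.0861 − 79.61) × 0.963628 = 0.4588
Value = CHF 0.46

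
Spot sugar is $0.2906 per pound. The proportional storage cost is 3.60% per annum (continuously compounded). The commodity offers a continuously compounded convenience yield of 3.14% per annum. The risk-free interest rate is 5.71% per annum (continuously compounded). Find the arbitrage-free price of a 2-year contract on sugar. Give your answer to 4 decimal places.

$0.3288 per pound

Net carry = r + u − y = 0.0571 + 0.0360 − 0.0314 = 0.0617
F = S·e^((r+u−y)T) = 0.2906 · e^(0.0617 × 2) = 0.2906 · e^0.123400
= 0.2906 × 1.131337 = $0.3288 per pound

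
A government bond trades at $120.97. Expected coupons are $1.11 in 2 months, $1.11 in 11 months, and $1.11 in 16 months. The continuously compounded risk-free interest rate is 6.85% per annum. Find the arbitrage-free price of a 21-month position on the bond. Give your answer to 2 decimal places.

PV(coupons) I = 1.11·e^(−0.0685·2/12) + 1.11·e^(−0.0685·11/12) + 1.11·e^(−0.0685·16/12)
I = 1.0974 + 1.0424 + 1.0131 = 3.1529
F = (S − I)·e^(rT) = (120.97 − 3.1529) · e^(0.0685·21/12)
= 117.8171 · e^0.119875 = 117.8171 × 1.127356 = $132.82

$132.82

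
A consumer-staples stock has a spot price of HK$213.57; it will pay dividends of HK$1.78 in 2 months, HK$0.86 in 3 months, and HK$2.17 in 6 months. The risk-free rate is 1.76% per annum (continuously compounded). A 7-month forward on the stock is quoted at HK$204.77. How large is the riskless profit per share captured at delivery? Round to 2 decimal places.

PV(dividends) I = 1.78·e^(−0.0176·2/12) + 0.86·e^(−0.0176·3/12) + 2.17·e^(−0.0176·6/12) = 4.7820
Fair forward F* = (S − I)·e^(rT) = (213.57 − 4.7820)·e^0.010267 = 208.7880 × 1.010320 = 210.9427
Market HK$204.77 < fair 210.9427: forward underpriced → reverse cash-and-carry (short the stock, invest proceeds at r, pay the dividends, go long the forward).
Profit at T = |F_mkt − F*| = |204.77 − 210.9427| = HK$6.17 per share

HK$6.17 per share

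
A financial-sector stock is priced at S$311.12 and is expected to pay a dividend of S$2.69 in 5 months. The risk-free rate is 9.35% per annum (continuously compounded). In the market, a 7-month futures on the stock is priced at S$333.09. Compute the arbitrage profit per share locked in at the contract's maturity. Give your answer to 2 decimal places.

S$7.26 per share

PV(dividends) I = 2.69·e^(−0.0935·5/12) = 2.5872
Fair futures F* = (S − I)·e^(rT) = (311.12 − 2.5872)·e^0.054542 = 308.5328 × 1.056057 = 325.8282
Market S$333.09 > fair 325.8282: forward overpriced → cash-and-carry (borrow at r, buy the stock and collect the dividends, short the forward).
Profit at T = |F_mkt − F*| = |333.09 − 325.8282| = S$7.26 per share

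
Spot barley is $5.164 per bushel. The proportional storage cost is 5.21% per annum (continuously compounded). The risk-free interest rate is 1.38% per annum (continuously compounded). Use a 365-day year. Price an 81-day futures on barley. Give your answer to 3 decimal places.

Net carry = r + u − y = 0.0138 + 0.0521 − 0.0000 = 0.0659
F = S·e^((r+u−y)T) = 5.164 · e^(0.0659 × 81/365) = 5.164 · e^0.014624
= 5.164 × 1.014731 = $5.240 per bushel

$5.240 per bushel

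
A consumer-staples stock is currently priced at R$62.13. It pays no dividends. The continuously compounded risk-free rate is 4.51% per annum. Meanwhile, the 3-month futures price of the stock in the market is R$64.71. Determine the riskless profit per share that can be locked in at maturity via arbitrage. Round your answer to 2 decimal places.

Fair futures: F* = S·e^(carry·T), with carry = r = 0.0451
F* = 62.13 · e^(0.0451 × 3/12) = 62.13 · e^0.011275 = 62.13 × 1.011339 = R$62.8345
Market R$64.71 > fair R$62.8345: forward overpriced → cash-and-carry (buy spot, short the forward).
At maturity, profit = |F_mkt − F*| = |64.71 − 62.8345| = R$1.88 per share

R$1.88 per share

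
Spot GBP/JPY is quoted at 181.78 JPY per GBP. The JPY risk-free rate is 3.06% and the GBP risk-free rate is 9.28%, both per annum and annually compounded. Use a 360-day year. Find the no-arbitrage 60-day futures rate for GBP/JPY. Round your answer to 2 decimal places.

180.01

By covered interest parity, F = S · (1+r_JPY)^T / (1+r_GBP)^T
= 181.78 × 1.005036 / 1.014900 = 181.78 × 0.990281
F = 180.01 JPY per GBP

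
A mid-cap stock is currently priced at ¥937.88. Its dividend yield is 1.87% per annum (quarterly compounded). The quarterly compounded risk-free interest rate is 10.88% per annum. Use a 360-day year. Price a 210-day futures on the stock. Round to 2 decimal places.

¥987.68

F = S · (1+r/4)^(4T) / (1+q/4)^(4T)
= 937.88 × 1.064621 / 1.010942 = 937.88 × 1.053098
F = ¥987.68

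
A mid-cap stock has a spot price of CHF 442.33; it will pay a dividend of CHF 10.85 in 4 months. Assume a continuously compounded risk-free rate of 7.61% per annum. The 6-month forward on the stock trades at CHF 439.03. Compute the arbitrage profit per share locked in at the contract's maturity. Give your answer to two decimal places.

PV(dividends) I = 10.85·e^(−0.0761·4/12) = 10.5782
Fair forward F* = (S − I)·e^(rT) = (442.33 − 10.5782)·e^0.038050 = 431.7518 × 1.038783 = 448.4964
Market CHF 439.03 < fair 448.4964: forward underpriced → reverse cash-and-carry (short the stock, invest proceeds at r, pay the dividends, go long the forward).
Profit at T = |F_mkt − F*| = |439.03 − 448.4964| = CHF 9.47 per share

CHF 9.47 per share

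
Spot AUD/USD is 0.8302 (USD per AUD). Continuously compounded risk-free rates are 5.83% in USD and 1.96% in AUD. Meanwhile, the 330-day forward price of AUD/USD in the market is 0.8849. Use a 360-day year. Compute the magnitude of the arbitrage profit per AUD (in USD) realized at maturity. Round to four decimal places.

0.0247 per AUD (in USD)

Fair forward: F* = S·e^(carry·T), with carry = (r_USD − r_AUD) = 0.0583 − 0.0196 = 0.0387
F* = 0.8302 · e^(0.0387 × 330/360) = 0.8302 · e^0.035475 = 0.8302 × 1.036112 = 0.8602
Market 0.8849 > fair 0.8602: forward overpriced → cash-and-carry (buy spot, short the forward).
At maturity, profit = |F_mkt − F*| = |0.8849 − 0.8602| = 0.0247 per AUD (in USD)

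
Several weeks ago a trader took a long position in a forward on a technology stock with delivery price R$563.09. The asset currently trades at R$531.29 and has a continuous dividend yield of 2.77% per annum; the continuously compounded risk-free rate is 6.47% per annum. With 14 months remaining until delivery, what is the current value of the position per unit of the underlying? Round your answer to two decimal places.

-R$7.76

Current fair forward for the remaining 14 months: F = S·e^((r − q)·T), (r − q) = 0.0647 − 0.0277 = 0.0370
F = 531.29 · e^(0.0370 × 14/12) = 531.29 × 1.044112 = 554.7263
Value of long forward = (F − K)·e^(−rT) = (554.7263 − 563.09) · e^(−0.0647·14/12)
= -8.3637 × 0.927295 = -7.76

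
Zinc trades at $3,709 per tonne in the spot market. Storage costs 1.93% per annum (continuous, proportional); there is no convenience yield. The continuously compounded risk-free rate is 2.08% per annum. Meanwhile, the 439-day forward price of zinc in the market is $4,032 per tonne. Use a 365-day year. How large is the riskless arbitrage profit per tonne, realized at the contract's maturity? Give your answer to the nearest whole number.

$140 per tonne

Fair forward: F* = S·e^(carry·T), with carry = (r + u) = 0.0208 + 0.0193 = 0.0401
F* = 3709 · e^(0.0401 × 439/365) = 3709 · e^0.048230 = 3709 × 1.049412 = $3892.2691
Market $4032 > fair $3892.2691: forward overpriced → cash-and-carry (buy spot, short the forward).
At maturity, profit = |F_mkt − F*| = |4032 − 3892.2691| = $140 per tonne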